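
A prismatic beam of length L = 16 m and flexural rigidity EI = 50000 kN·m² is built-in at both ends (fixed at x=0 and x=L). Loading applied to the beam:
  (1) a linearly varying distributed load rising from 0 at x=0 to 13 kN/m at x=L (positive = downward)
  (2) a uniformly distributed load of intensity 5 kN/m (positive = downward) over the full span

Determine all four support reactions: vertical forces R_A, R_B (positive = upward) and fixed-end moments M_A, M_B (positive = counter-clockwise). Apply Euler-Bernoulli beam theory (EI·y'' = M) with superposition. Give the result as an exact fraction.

Load 1 — triangular load w₀=13 kN/m (0→w₀ over full span):
  R_A = 3w₀L/20 = 3·13·16/20 = 156/5 kN
  M_A = w₀L²/30 = 13·16²/30 = 1664/15 kN·m
  R_B = 7w₀L/20 = 7·13·16/20 = 364/5 kN
  M_B = -w₀L²/20 = -13·16²/20 = -832/5 kN·m
Load 2 — uniform load w=5 kN/m over full span:
  R_A = wL/2 = 5·16/2 = 40 kN
  M_A = wL²/12 = 5·16²/12 = 320/3 kN·m
  R_B = wL/2 = 5·16/2 = 40 kN
  M_B = -wL²/12 = -5·16²/12 = -320/3 kN·m
Superposition: R_A = 356/5 kN, M_A = 1088/5 kN·m, R_B = 564/5 kN, M_B = -4096/15 kN·m

R_A = 356/5 kN, M_A = 1088/5 kN·m, R_B = 564/5 kN, M_B = -4096/15 kN·m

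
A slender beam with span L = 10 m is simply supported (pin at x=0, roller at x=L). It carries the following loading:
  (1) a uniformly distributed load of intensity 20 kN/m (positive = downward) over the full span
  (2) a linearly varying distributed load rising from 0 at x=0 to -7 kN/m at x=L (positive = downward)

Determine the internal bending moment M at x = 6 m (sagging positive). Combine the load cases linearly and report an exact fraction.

Load 1 — uniform load w=20 kN/m over full span:
  M_1 = wx(L-x)/2 = 20·6·(10-6)/2 = 240 kN·m
Load 2 — triangular load w₀=-7 kN/m (0→w₀ over full span):
  M_2 = w₀Lx/6 - w₀x³/(6L) = (-7)·10·6/6 - (-7)·6³/(6·10) = -224/5 kN·m
Superposition: M = Σ M_i = 976/5 kN·m ≈ 195.200000 kN·m

M(6) = 976/5 kN·m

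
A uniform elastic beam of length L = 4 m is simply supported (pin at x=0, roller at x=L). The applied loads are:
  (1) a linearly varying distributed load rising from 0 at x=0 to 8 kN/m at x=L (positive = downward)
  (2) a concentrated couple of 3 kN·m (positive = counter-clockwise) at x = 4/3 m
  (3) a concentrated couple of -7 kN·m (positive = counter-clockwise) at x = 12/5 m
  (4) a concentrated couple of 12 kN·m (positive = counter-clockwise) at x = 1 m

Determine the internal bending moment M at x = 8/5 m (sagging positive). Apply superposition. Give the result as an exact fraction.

M(8/5) = -579/125 kN·m

Load 1 — triangular load w₀=8 kN/m (0→w₀ over full span):
  M_1 = w₀Lx/6 - w₀x³/(6L) = 8·4·(8/5)/6 - 8·(8/5)³/(6·4) = 896/125 kN·m
Load 2 — applied couple M₀=3 kN·m at a=4/3 m (b=L-a=8/3):
  M_2 = M₀x/L - M₀  [x>a] = 3·(8/5)/4 - 3 = -9/5 kN·m
Load 3 — applied couple M₀=-7 kN·m at a=12/5 m (b=L-a=8/5):
  M_3 = M₀x/L  [x≤a] = (-7)·(8/5)/4 = -14/5 kN·m
Load 4 — applied couple M₀=12 kN·m at a=1 m (b=L-a=3):
  M_4 = M₀x/L - M₀  [x>a] = 12·(8/5)/4 - 12 = -36/5 kN·m
Superposition: M = Σ M_i = -579/125 kN·m ≈ -4.632000 kN·m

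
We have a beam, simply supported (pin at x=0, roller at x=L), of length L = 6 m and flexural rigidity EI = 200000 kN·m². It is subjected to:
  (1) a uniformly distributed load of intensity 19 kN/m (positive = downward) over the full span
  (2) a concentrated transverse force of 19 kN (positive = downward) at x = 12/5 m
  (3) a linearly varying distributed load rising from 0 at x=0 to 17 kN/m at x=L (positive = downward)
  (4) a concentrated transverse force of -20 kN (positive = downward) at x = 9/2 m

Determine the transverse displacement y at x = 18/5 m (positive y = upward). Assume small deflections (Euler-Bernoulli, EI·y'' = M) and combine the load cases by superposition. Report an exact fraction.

Load 1 — uniform load w=19 kN/m over full span:
  y_1 = -wx(L³-2Lx²+x³)/(24EI) = -19·(18/5)·(6³-2·6·(18/5)²+(18/5)³)/(24·200000) = -47709/31250000 m
Load 2 — point force P=19 kN at a=12/5 m (b=L-a=18/5):
  y_2 = -Pa(L-x)(2Lx-a²-x²)/(6LEI)  [x>a] = -19·(12/5)·(6-(18/5))·(2·6·(18/5)-(12/5)²-(18/5)²)/(6·6·200000) = -2907/7812500 m
Load 3 — triangular load w₀=17 kN/m (0→w₀ over full span):
  y_3 = -w₀x(7L⁴-10L²x²+3x⁴)/(360LEI) = -17·(18/5)·(7·6⁴-10·6²·(18/5)²+3·(18/5)⁴)/(360·6·200000) = -33966/48828125 m
Load 4 — point force P=-20 kN at a=9/2 m (b=L-a=3/2):
  y_4 = -Pbx(L²-b²-x²)/(6LEI)  [x≤a] = -(-20)·(3/2)·(18/5)·(6²-(3/2)²-(18/5)²)/(6·6·200000) = 6237/20000000 m
Superposition: y = Σ y_i = -28531971/12500000000 m ≈ -0.002283 m

y(18/5) = -28531971/12500000000 m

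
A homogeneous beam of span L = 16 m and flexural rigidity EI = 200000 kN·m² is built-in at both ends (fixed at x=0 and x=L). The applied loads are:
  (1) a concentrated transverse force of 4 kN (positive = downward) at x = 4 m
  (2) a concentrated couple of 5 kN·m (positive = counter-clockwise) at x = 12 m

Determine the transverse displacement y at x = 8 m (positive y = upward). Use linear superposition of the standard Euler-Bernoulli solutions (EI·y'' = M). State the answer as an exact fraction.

Load 1 — point force P=4 kN at a=4 m (b=L-a=12):
  y_1 = -Pa²(L-x)²(3bL-(3b+a)(L-x))/(6L³EI)  [x>a] = -4·4²·(16-8)²·(3·12·16-(3·12+4)·(16-8))/(6·16³·200000) = -2/9375 m
Load 2 — applied couple M₀=5 kN·m at a=12 m (b=L-a=4):
  y_2 = (R_Ax³/6 - M_Ax²/2)/EI  [x≤a] with R_A=45/128, M_A=25/16 = ((45/128)·8³/6 - (25/16)·8²/2)/200000 = -1/10000 m
Superposition: y = Σ y_i = -47/150000 m ≈ -0.000313 m

y(8) = -47/150000 m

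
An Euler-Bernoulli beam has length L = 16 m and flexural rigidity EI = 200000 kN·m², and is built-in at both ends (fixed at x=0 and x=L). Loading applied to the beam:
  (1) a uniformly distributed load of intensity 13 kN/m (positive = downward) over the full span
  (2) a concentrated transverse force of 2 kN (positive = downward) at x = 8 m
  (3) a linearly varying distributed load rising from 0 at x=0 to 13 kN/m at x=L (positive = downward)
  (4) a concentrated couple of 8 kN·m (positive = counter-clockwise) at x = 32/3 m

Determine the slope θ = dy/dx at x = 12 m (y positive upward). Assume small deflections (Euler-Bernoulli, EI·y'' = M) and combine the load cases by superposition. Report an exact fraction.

θ(12) = 4819/1500000 rad

Load 1 — uniform load w=13 kN/m over full span:
  θ_1 = -wx(L-x)(L-2x)/(12EI) = -13·12·(16-12)·(16-2·12)/(12·200000) = 13/6250 rad
Load 2 — point force P=2 kN at a=8 m (b=L-a=8):
  θ_2 = Pa²(L-x)(2bL-(3b+a)(L-x))/(2L³EI)  [x>a] = 2·8²·(16-12)·(2·8·16-(3·8+8)·(16-12))/(2·16³·200000) = 1/25000 rad
Load 3 — triangular load w₀=13 kN/m (0→w₀ over full span):
  θ_3 = -w₀(2x(L-x)(L-2x)(x+2L)+x²(L-x)²)/(120LEI) = -13·(2·12·(16-12)·(16-2·12)·(12+2·16)+12²·(16-12)²)/(120·16·200000) = 533/500000 rad
Load 4 — applied couple M₀=8 kN·m at a=32/3 m (b=L-a=16/3):
  θ_4 = (R_Ax²/2 - M_Ax - M₀(x-a))/EI  [x>a] with R_A=2/3, M_A=8/3 = ((2/3)·12²/2 - (8/3)·12 - 8·(12-(32/3)))/200000 = 1/37500 rad
Superposition: θ = Σ θ_i = 4819/1500000 rad ≈ 0.003213 rad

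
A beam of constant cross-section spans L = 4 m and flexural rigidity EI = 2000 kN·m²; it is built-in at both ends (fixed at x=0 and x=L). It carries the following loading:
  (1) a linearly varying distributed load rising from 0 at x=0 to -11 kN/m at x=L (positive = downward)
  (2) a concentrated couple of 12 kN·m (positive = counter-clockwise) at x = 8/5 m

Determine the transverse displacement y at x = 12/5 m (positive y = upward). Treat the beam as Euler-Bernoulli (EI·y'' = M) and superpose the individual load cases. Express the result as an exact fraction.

y(12/5) = 5352/1953125 m

Load 1 — triangular load w₀=-11 kN/m (0→w₀ over full span):
  y_1 = -w₀x²(L-x)²(x+2L)/(120LEI) = -(-11)·(12/5)²·(4-(12/5))²·((12/5)+2·4)/(120·4·2000) = 3432/1953125 m
Load 2 — applied couple M₀=12 kN·m at a=8/5 m (b=L-a=12/5):
  y_2 = (R_Ax³/6 - M_Ax²/2 - M₀(x-a)²/2)/EI  [x>a] with R_A=108/25, M_A=36/25 = ((108/25)·(12/5)³/6 - (36/25)·(12/5)²/2 - 12·((12/5)-(8/5))²/2)/2000 = 384/390625 m
Superposition: y = Σ y_i = 5352/1953125 m ≈ 0.002740 m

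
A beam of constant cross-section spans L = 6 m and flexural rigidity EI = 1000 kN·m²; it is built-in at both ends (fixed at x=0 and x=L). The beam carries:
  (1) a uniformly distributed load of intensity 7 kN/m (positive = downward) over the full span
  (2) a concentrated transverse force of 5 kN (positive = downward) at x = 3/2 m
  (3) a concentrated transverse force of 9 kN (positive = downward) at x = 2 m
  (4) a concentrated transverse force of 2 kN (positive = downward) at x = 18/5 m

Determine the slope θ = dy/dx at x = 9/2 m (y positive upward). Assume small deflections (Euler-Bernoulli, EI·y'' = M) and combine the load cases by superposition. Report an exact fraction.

Load 1 — uniform load w=7 kN/m over full span:
  θ_1 = -wx(L-x)(L-2x)/(12EI) = -7·(9/2)·(6-(9/2))·(6-2·(9/2))/(12·1000) = 189/16000 rad
Load 2 — point force P=5 kN at a=3/2 m (b=L-a=9/2):
  θ_2 = Pa²(L-x)(2bL-(3b+a)(L-x))/(2L³EI)  [x>a] = 5·(3/2)²·(6-(9/2))·(2·(9/2)·6-(3·(9/2)+(3/2))·(6-(9/2)))/(2·6³·1000) = 63/51200 rad
Load 3 — point force P=9 kN at a=2 m (b=L-a=4):
  θ_3 = Pa²(L-x)(2bL-(3b+a)(L-x))/(2L³EI)  [x>a] = 9·2²·(6-(9/2))·(2·4·6-(3·4+2)·(6-(9/2)))/(2·6³·1000) = 27/8000 rad
Load 4 — point force P=2 kN at a=18/5 m (b=L-a=12/5):
  θ_4 = Pa²(L-x)(2bL-(3b+a)(L-x))/(2L³EI)  [x>a] = 2·(18/5)²·(6-(9/2))·(2·(12/5)·6-(3·(12/5)+(18/5))·(6-(9/2)))/(2·6³·1000) = 567/500000 rad
Superposition: θ = Σ θ_i = 561663/32000000 rad ≈ 0.017552 rad

θ(9/2) = 561663/32000000 rad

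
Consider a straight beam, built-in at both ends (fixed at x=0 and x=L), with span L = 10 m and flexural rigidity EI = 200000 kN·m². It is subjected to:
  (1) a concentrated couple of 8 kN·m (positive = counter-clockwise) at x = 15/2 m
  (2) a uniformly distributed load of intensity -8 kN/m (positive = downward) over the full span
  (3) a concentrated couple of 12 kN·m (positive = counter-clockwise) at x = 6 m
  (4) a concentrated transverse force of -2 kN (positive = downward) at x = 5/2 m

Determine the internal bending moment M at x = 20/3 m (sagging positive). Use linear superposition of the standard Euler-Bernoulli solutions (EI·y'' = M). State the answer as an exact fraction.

M(20/3) = -83327/3600 kN·m

Load 1 — applied couple M₀=8 kN·m at a=15/2 m (b=L-a=5/2):
  M_1 = R_Ax - M_A  [x≤a] with R_A=9/10, M_A=5/2 = (9/10)·(20/3) - (5/2) = 7/2 kN·m
Load 2 — uniform load w=-8 kN/m over full span:
  M_2 = wLx/2 - wL²/12 - wx²/2 = (-8)·10·(20/3)/2 - (-8)·10²/12 - (-8)·(20/3)²/2 = -200/9 kN·m
Load 3 — applied couple M₀=12 kN·m at a=6 m (b=L-a=4):
  M_3 = R_Ax - M_A - M₀  [x>a] with R_A=216/125, M_A=96/25 = (216/125)·(20/3) - (96/25) - 12 = -108/25 kN·m
Load 4 — point force P=-2 kN at a=5/2 m (b=L-a=15/2):
  M_4 = Pa²(a+3b)(L-x)/L³ - Pa²b/L²  [x>a] = (-2)·(5/2)²·((5/2)+3·(15/2))·(10-(20/3))/10³ - (-2)·(5/2)²·(15/2)/10² = -5/48 kN·m
Superposition: M = Σ M_i = -83327/3600 kN·m ≈ -23.146389 kN·m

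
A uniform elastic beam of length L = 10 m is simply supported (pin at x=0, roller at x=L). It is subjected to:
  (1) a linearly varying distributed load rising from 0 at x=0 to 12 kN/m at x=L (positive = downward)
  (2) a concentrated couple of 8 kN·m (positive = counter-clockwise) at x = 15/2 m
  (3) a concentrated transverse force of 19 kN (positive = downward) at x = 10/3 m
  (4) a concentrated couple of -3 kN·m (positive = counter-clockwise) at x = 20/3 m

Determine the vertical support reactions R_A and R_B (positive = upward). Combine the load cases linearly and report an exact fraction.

R_A = 199/6 kN, R_B = 275/6 kN

Load 1 — triangular load w₀=12 kN/m (0→w₀ over full span):
  R_A = w₀L/6 = 12·10/6 = 20 kN
  R_B = w₀L/3 = 12·10/3 = 40 kN
Load 2 — applied couple M₀=8 kN·m at a=15/2 m (b=L-a=5/2):
  R_A = M₀/L = 8/10 = 4/5 kN
  R_B = -M₀/L = -8/10 = -4/5 kN
Load 3 — point force P=19 kN at a=10/3 m (b=L-a=20/3):
  R_A = Pb/L = 19·(20/3)/10 = 38/3 kN
  R_B = Pa/L = 19·(10/3)/10 = 19/3 kN
Load 4 — applied couple M₀=-3 kN·m at a=20/3 m (b=L-a=10/3):
  R_A = M₀/L = (-3)/10 = -3/10 kN
  R_B = -M₀/L = -(-3)/10 = 3/10 kN
Superposition: R_A = 199/6 kN, R_B = 275/6 kN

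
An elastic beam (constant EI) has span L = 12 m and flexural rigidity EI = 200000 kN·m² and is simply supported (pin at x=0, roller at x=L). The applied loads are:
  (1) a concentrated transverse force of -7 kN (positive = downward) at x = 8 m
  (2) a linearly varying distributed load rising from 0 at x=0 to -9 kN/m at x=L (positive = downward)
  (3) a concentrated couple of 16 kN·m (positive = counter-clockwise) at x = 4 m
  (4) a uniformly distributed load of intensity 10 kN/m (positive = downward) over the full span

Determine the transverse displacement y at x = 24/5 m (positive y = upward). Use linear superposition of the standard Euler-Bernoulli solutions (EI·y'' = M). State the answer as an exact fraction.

y(24/5) = -856211/146484375 m

Load 1 — point force P=-7 kN at a=8 m (b=L-a=4):
  y_1 = -Pbx(L²-b²-x²)/(6LEI)  [x≤a] = -(-7)·4·(24/5)·(12²-4²-(24/5)²)/(6·12·200000) = 1148/1171875 m
Load 2 — triangular load w₀=-9 kN/m (0→w₀ over full span):
  y_2 = -w₀x(7L⁴-10L²x²+3x⁴)/(360LEI) = -(-9)·(24/5)·(7·12⁴-10·12²·(24/5)²+3·(24/5)⁴)/(360·12·200000) = 277263/48828125 m
Load 3 — applied couple M₀=16 kN·m at a=4 m (b=L-a=8):
  y_3 = (M₀x³/(6L)-M₀(x-a)²/2+C₁x)/EI  [x>a] with C₁=M₀(3b²-L²)/(6L)=32/3 = (16·(24/5)³/(6·12)-16·((24/5)-4)²/2+(32/3)·(24/5))/200000 = 138/390625 m
Load 4 — uniform load w=10 kN/m over full span:
  y_4 = -wx(L³-2Lx²+x³)/(24EI) = -10·(24/5)·(12³-2·12·(24/5)²+(24/5)³)/(24·200000) = -5022/390625 m
Superposition: y = Σ y_i = -856211/146484375 m ≈ -0.005845 m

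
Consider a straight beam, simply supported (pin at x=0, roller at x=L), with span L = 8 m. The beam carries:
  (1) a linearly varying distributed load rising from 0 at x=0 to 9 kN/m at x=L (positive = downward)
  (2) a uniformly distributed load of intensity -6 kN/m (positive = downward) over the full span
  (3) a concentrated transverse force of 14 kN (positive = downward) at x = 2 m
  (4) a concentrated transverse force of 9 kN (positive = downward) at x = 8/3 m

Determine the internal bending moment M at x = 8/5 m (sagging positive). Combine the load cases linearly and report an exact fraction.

M(8/5) = 1764/125 kN·m

Load 1 — triangular load w₀=9 kN/m (0→w₀ over full span):
  M_1 = w₀Lx/6 - w₀x³/(6L) = 9·8·(8/5)/6 - 9·(8/5)³/(6·8) = 2304/125 kN·m
Load 2 — uniform load w=-6 kN/m over full span:
  M_2 = wx(L-x)/2 = (-6)·(8/5)·(8-(8/5))/2 = -768/25 kN·m
Load 3 — point force P=14 kN at a=2 m (b=L-a=6):
  M_3 = Pbx/L  [x≤a] = 14·6·(8/5)/8 = 84/5 kN·m
Load 4 — point force P=9 kN at a=8/3 m (b=L-a=16/3):
  M_4 = Pbx/L  [x≤a] = 9·(16/3)·(8/5)/8 = 48/5 kN·m
Superposition: M = Σ M_i = 1764/125 kN·m ≈ 14.112000 kN·m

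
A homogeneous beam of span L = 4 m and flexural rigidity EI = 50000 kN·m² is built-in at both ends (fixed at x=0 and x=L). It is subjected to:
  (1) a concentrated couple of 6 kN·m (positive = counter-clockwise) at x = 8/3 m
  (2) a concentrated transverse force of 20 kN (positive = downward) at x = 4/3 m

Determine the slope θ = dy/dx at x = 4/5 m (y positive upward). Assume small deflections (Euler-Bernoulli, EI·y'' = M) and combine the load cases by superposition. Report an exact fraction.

Load 1 — applied couple M₀=6 kN·m at a=8/3 m (b=L-a=4/3):
  θ_1 = (R_Ax²/2 - M_Ax)/EI  [x≤a] with R_A=2, M_A=2 = (2·(4/5)²/2 - 2·(4/5))/50000 = -3/156250 rad
Load 2 — point force P=20 kN at a=4/3 m (b=L-a=8/3):
  θ_2 = -Pb²x(2aL-(3a+b)x)/(2L³EI)  [x≤a] = -20·(8/3)²·(4/5)·(2·(4/3)·4-(3·(4/3)+(8/3))·(4/5))/(2·4³·50000) = -8/84375 rad
Superposition: θ = Σ θ_i = -481/4218750 rad ≈ -0.000114 rad

θ(4/5) = -481/4218750 rad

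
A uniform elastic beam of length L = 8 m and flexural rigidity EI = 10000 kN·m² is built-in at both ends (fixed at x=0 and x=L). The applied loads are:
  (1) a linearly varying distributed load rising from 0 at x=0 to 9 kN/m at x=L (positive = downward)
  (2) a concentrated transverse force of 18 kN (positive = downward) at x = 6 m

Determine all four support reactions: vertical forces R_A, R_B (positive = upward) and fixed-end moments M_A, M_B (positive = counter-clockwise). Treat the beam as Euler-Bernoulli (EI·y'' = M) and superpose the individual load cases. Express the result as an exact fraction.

Load 1 — triangular load w₀=9 kN/m (0→w₀ over full span):
  R_A = 3w₀L/20 = 3·9·8/20 = 54/5 kN
  M_A = w₀L²/30 = 9·8²/30 = 96/5 kN·m
  R_B = 7w₀L/20 = 7·9·8/20 = 126/5 kN
  M_B = -w₀L²/20 = -9·8²/20 = -144/5 kN·m
Load 2 — point force P=18 kN at a=6 m (b=L-a=2):
  R_A = Pb²(3a+b)/L³ = 18·2²·(3·6+2)/8³ = 45/16 kN
  M_A = Pab²/L² = 18·6·2²/8² = 27/4 kN·m
  R_B = Pa²(a+3b)/L³ = 18·6²·(6+3·2)/8³ = 243/16 kN
  M_B = -Pa²b/L² = -18·6²·2/8² = -81/4 kN·m
Superposition: R_A = 1089/80 kN, M_A = 519/20 kN·m, R_B = 3231/80 kN, M_B = -981/20 kN·m

R_A = 1089/80 kN, M_A = 519/20 kN·m, R_B = 3231/80 kN, M_B = -981/20 kN·m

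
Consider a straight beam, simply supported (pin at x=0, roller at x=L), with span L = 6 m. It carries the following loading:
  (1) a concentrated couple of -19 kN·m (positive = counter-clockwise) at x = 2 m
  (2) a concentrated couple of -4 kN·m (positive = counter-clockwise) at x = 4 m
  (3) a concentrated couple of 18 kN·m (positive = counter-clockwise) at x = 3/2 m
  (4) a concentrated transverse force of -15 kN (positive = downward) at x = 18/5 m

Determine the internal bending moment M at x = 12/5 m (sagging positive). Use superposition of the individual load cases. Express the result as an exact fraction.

Load 1 — applied couple M₀=-19 kN·m at a=2 m (b=L-a=4):
  M_1 = M₀x/L - M₀  [x>a] = (-19)·(12/5)/6 - (-19) = 57/5 kN·m
Load 2 — applied couple M₀=-4 kN·m at a=4 m (b=L-a=2):
  M_2 = M₀x/L  [x≤a] = (-4)·(12/5)/6 = -8/5 kN·m
Load 3 — applied couple M₀=18 kN·m at a=3/2 m (b=L-a=9/2):
  M_3 = M₀x/L - M₀  [x>a] = 18·(12/5)/6 - 18 = -54/5 kN·m
Load 4 — point force P=-15 kN at a=18/5 m (b=L-a=12/5):
  M_4 = Pbx/L  [x≤a] = (-15)·(12/5)·(12/5)/6 = -72/5 kN·m
Superposition: M = Σ M_i = -77/5 kN·m ≈ -15.400000 kN·m

M(12/5) = -77/5 kN·m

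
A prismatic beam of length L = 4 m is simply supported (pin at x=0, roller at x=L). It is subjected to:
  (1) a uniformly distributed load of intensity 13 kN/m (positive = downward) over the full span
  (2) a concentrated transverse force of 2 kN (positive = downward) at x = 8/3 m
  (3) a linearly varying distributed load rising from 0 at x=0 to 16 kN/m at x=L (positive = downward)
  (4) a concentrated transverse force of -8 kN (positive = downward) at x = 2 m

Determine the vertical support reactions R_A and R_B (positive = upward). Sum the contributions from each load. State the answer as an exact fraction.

Load 1 — uniform load w=13 kN/m over full span:
  R_A = wL/2 = 13·4/2 = 26 kN
  R_B = wL/2 = 13·4/2 = 26 kN
Load 2 — point force P=2 kN at a=8/3 m (b=L-a=4/3):
  R_A = Pb/L = 2·(4/3)/4 = 2/3 kN
  R_B = Pa/L = 2·(8/3)/4 = 4/3 kN
Load 3 — triangular load w₀=16 kN/m (0→w₀ over full span):
  R_A = w₀L/6 = 16·4/6 = 32/3 kN
  R_B = w₀L/3 = 16·4/3 = 64/3 kN
Load 4 — point force P=-8 kN at a=2 m (b=L-a=2):
  R_A = Pb/L = (-8)·2/4 = -4 kN
  R_B = Pa/L = (-8)·2/4 = -4 kN
Superposition: R_A = 100/3 kN, R_B = 134/3 kN

R_A = 100/3 kN, R_B = 134/3 kN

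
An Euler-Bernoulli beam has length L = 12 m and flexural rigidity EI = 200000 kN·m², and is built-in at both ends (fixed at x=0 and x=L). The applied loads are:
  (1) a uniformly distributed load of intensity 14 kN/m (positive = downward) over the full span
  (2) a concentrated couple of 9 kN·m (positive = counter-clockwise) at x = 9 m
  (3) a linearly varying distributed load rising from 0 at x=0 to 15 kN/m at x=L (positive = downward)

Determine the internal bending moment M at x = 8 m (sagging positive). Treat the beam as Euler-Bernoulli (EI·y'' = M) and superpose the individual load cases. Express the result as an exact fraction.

M(8) = 4669/48 kN·m

Load 1 — uniform load w=14 kN/m over full span:
  M_1 = wLx/2 - wL²/12 - wx²/2 = 14·12·8/2 - 14·12²/12 - 14·8²/2 = 56 kN·m
Load 2 — applied couple M₀=9 kN·m at a=9 m (b=L-a=3):
  M_2 = R_Ax - M_A  [x≤a] with R_A=27/32, M_A=45/16 = (27/32)·8 - (45/16) = 63/16 kN·m
Load 3 — triangular load w₀=15 kN/m (0→w₀ over full span):
  M_3 = 3w₀Lx/20 - w₀L²/30 - w₀x³/(6L) = 3·15·12·8/20 - 15·12²/30 - 15·8³/(6·12) = 112/3 kN·m
Superposition: M = Σ M_i = 4669/48 kN·m ≈ 97.270833 kN·m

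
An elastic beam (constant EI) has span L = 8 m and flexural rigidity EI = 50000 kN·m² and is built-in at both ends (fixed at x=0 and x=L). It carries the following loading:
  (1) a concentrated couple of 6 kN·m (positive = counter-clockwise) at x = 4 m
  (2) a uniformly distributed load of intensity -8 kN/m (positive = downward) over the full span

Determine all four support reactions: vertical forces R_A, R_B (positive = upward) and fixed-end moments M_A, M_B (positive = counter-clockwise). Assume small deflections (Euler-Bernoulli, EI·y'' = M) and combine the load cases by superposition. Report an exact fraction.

R_A = -247/8 kN, M_A = -247/6 kN·m, R_B = -265/8 kN, M_B = 265/6 kN·m

Load 1 — applied couple M₀=6 kN·m at a=4 m (b=L-a=4):
  R_A = 6M₀ab/L³ = 6·6·4·4/8³ = 9/8 kN
  M_A = M₀b(2a-b)/L² = 6·4·(2·4-4)/8² = 3/2 kN·m
  R_B = -6M₀ab/L³ = -6·6·4·4/8³ = -9/8 kN
  M_B = M₀a(2b-a)/L² = 6·4·(2·4-4)/8² = 3/2 kN·m
Load 2 — uniform load w=-8 kN/m over full span:
  R_A = wL/2 = (-8)·8/2 = -32 kN
  M_A = wL²/12 = (-8)·8²/12 = -128/3 kN·m
  R_B = wL/2 = (-8)·8/2 = -32 kN
  M_B = -wL²/12 = -(-8)·8²/12 = 128/3 kN·m
Superposition: R_A = -247/8 kN, M_A = -247/6 kN·m, R_B = -265/8 kN, M_B = 265/6 kN·m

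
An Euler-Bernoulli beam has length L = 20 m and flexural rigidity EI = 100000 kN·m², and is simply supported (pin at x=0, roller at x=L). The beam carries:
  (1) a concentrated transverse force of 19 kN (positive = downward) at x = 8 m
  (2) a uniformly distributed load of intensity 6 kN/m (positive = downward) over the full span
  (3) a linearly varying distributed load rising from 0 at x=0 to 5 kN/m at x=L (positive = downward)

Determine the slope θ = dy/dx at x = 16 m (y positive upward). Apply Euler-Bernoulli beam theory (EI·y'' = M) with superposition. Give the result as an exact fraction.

θ(16) = 14747/562500 rad

Load 1 — point force P=19 kN at a=8 m (b=L-a=12):
  θ_1 = -Pa(2L²-6Lx+3x²+a²)/(6LEI)  [x>a] = -19·8·(2·20²-6·20·16+3·16²+8²)/(6·20·100000) = 57/15625 rad
Load 2 — uniform load w=6 kN/m over full span:
  θ_2 = -w(L³-6Lx²+4x³)/(24EI) = -6·(20³-6·20·16²+4·16³)/(24·100000) = 99/6250 rad
Load 3 — triangular load w₀=5 kN/m (0→w₀ over full span):
  θ_3 = -w₀(7L⁴-30L²x²+15x⁴)/(360LEI) = -5·(7·20⁴-30·20²·16²+15·16⁴)/(360·20·100000) = 757/112500 rad
Superposition: θ = Σ θ_i = 14747/562500 rad ≈ 0.026217 rad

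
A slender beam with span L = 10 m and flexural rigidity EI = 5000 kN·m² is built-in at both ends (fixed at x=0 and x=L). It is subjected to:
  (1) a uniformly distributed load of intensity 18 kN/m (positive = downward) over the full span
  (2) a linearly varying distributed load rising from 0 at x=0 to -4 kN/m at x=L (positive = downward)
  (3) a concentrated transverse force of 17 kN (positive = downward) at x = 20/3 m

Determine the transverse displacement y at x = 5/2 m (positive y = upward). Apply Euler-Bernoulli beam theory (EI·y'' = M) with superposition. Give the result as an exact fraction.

y(5/2) = -4399/82944 m

Load 1 — uniform load w=18 kN/m over full span:
  y_1 = -wx²(L-x)²/(24EI) = -18·(5/2)²·(10-(5/2))²/(24·5000) = -27/512 m
Load 2 — triangular load w₀=-4 kN/m (0→w₀ over full span):
  y_2 = -w₀x²(L-x)²(x+2L)/(120LEI) = -(-4)·(5/2)²·(10-(5/2))²·((5/2)+2·10)/(120·10·5000) = 27/5120 m
Load 3 — point force P=17 kN at a=20/3 m (b=L-a=10/3):
  y_3 = -Pb²x²(3aL-(3a+b)x)/(6L³EI)  [x≤a] = -17·(10/3)²·(5/2)²·(3·(20/3)·10-(3·(20/3)+(10/3))·(5/2))/(6·10³·5000) = -289/51840 m
Superposition: y = Σ y_i = -4399/82944 m ≈ -0.053036 m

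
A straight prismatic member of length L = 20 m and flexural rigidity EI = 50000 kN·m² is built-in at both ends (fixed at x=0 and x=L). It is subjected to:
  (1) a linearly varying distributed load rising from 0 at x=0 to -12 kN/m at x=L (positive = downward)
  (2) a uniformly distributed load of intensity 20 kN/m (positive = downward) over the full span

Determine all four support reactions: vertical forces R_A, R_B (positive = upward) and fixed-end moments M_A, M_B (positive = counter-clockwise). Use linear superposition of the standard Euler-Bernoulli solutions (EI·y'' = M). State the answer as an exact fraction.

R_A = 164 kN, M_A = 1520/3 kN·m, R_B = 116 kN, M_B = -1280/3 kN·m

Load 1 — triangular load w₀=-12 kN/m (0→w₀ over full span):
  R_A = 3w₀L/20 = 3·(-12)·20/20 = -36 kN
  M_A = w₀L²/30 = (-12)·20²/30 = -160 kN·m
  R_B = 7w₀L/20 = 7·(-12)·20/20 = -84 kN
  M_B = -w₀L²/20 = -(-12)·20²/20 = 240 kN·m
Load 2 — uniform load w=20 kN/m over full span:
  R_A = wL/2 = 20·20/2 = 200 kN
  M_A = wL²/12 = 20·20²/12 = 2000/3 kN·m
  R_B = wL/2 = 20·20/2 = 200 kN
  M_B = -wL²/12 = -20·20²/12 = -2000/3 kN·m
Superposition: R_A = 164 kN, M_A = 1520/3 kN·m, R_B = 116 kN, M_B = -1280/3 kN·m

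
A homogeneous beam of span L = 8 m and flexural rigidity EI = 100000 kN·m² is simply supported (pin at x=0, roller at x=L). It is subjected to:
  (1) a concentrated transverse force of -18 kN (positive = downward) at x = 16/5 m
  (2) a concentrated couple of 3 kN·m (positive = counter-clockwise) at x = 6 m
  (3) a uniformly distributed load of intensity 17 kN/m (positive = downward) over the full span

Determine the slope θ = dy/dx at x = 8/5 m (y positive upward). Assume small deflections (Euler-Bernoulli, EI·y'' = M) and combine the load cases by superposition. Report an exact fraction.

θ(8/5) = -115049/50000000 rad

Load 1 — point force P=-18 kN at a=16/5 m (b=L-a=24/5):
  θ_1 = -Pb(L²-b²-3x²)/(6LEI)  [x≤a] = -(-18)·(24/5)·(8²-(24/5)²-3·(8/5)²)/(6·8·100000) = 234/390625 rad
Load 2 — applied couple M₀=3 kN·m at a=6 m (b=L-a=2):
  θ_2 = (M₀x²/(2L)+C₁)/EI  [x≤a] with C₁=M₀(3b²-L²)/(6L)=-13/4 = (3·(8/5)²/(2·8)+(-13/4))/100000 = -277/10000000 rad
Load 3 — uniform load w=17 kN/m over full span:
  θ_3 = -w(L³-6Lx²+4x³)/(24EI) = -17·(8³-6·8·(8/5)²+4·(8/5)³)/(24·100000) = -1122/390625 rad
Superposition: θ = Σ θ_i = -115049/50000000 rad ≈ -0.002301 rad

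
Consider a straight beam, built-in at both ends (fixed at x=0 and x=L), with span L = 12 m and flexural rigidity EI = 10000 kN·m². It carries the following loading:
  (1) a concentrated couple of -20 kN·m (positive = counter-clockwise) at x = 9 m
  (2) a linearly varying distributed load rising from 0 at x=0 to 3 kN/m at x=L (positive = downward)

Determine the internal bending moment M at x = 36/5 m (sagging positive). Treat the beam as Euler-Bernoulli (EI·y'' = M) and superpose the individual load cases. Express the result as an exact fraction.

M(36/5) = 839/500 kN·m

Load 1 — applied couple M₀=-20 kN·m at a=9 m (b=L-a=3):
  M_1 = R_Ax - M_A  [x≤a] with R_A=-15/8, M_A=-25/4 = (-15/8)·(36/5) - (-25/4) = -29/4 kN·m
Load 2 — triangular load w₀=3 kN/m (0→w₀ over full span):
  M_2 = 3w₀Lx/20 - w₀L²/30 - w₀x³/(6L) = 3·3·12·(36/5)/20 - 3·12²/30 - 3·(36/5)³/(6·12) = 1116/125 kN·m
Superposition: M = Σ M_i = 839/500 kN·m ≈ 1.678000 kN·m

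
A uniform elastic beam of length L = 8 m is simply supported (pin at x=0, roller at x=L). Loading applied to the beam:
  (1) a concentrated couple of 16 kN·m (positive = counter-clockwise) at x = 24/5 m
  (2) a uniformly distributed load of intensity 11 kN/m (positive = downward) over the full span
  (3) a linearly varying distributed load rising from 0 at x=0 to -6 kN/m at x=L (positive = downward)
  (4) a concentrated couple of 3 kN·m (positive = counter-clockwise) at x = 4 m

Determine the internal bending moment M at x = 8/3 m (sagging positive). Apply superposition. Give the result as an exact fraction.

M(8/3) = 1771/27 kN·m

Load 1 — applied couple M₀=16 kN·m at a=24/5 m (b=L-a=16/5):
  M_1 = M₀x/L  [x≤a] = 16·(8/3)/8 = 16/3 kN·m
Load 2 — uniform load w=11 kN/m over full span:
  M_2 = wx(L-x)/2 = 11·(8/3)·(8-(8/3))/2 = 704/9 kN·m
Load 3 — triangular load w₀=-6 kN/m (0→w₀ over full span):
  M_3 = w₀Lx/6 - w₀x³/(6L) = (-6)·8·(8/3)/6 - (-6)·(8/3)³/(6·8) = -512/27 kN·m
Load 4 — applied couple M₀=3 kN·m at a=4 m (b=L-a=4):
  M_4 = M₀x/L  [x≤a] = 3·(8/3)/8 = 1 kN·m
Superposition: M = Σ M_i = 1771/27 kN·m ≈ 65.592593 kN·m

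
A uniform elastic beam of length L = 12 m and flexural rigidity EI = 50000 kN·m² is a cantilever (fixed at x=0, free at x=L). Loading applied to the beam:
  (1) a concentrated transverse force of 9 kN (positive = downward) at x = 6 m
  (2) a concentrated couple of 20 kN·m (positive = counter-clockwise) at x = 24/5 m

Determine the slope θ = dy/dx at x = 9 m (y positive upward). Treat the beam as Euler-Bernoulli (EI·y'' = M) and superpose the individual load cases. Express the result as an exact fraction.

Load 1 — point force P=9 kN at a=6 m (b=L-a=6):
  θ_1 = -Pa²/(2EI)  [x>a] = -9·6²/(2·50000) = -81/25000 rad
Load 2 — applied couple M₀=20 kN·m at a=24/5 m (b=L-a=36/5):
  θ_2 = M₀a/EI  [x>a] = 20·(24/5)/50000 = 6/3125 rad
Superposition: θ = Σ θ_i = -33/25000 rad ≈ -0.001320 rad

θ(9) = -33/25000 rad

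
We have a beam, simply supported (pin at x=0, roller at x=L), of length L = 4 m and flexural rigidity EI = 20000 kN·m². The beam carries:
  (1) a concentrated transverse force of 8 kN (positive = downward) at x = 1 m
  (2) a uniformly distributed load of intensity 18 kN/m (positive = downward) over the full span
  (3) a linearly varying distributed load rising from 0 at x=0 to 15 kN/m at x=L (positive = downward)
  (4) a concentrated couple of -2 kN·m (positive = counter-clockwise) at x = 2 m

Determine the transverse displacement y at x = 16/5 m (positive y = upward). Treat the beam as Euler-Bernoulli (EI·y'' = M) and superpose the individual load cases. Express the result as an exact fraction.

y(16/5) = -32399/11718750 m

Load 1 — point force P=8 kN at a=1 m (b=L-a=3):
  y_1 = -Pa(L-x)(2Lx-a²-x²)/(6LEI)  [x>a] = -8·1·(4-(16/5))·(2·4·(16/5)-1²-(16/5)²)/(6·4·20000) = -359/1875000 m
Load 2 — uniform load w=18 kN/m over full span:
  y_2 = -wx(L³-2Lx²+x³)/(24EI) = -18·(16/5)·(4³-2·4·(16/5)²+(16/5)³)/(24·20000) = -696/390625 m
Load 3 — triangular load w₀=15 kN/m (0→w₀ over full span):
  y_3 = -w₀x(7L⁴-10L²x²+3x⁴)/(360LEI) = -15·(16/5)·(7·4⁴-10·4²·(16/5)²+3·(16/5)⁴)/(360·4·20000) = -1524/1953125 m
Load 4 — applied couple M₀=-2 kN·m at a=2 m (b=L-a=2):
  y_4 = (M₀x³/(6L)-M₀(x-a)²/2+C₁x)/EI  [x>a] with C₁=M₀(3b²-L²)/(6L)=1/3 = ((-2)·(16/5)³/(6·4)-(-2)·((16/5)-2)²/2+(1/3)·(16/5))/20000 = -7/625000 m
Superposition: y = Σ y_i = -32399/11718750 m ≈ -0.002765 m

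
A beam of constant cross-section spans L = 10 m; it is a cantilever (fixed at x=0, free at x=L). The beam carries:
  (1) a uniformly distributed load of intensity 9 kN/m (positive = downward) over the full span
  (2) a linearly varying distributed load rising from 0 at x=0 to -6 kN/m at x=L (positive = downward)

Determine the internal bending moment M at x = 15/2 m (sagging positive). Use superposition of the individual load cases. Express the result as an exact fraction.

Load 1 — uniform load w=9 kN/m over full span:
  M_1 = -w(L-x)²/2 = -9·(10-(15/2))²/2 = -225/8 kN·m
Load 2 — triangular load w₀=-6 kN/m (0→w₀ over full span):
  M_2 = w₀Lx/2 - w₀L²/3 - w₀x³/(6L) = (-6)·10·(15/2)/2 - (-6)·10²/3 - (-6)·(15/2)³/(6·10) = 275/16 kN·m
Superposition: M = Σ M_i = -175/16 kN·m ≈ -10.937500 kN·m

M(15/2) = -175/16 kN·m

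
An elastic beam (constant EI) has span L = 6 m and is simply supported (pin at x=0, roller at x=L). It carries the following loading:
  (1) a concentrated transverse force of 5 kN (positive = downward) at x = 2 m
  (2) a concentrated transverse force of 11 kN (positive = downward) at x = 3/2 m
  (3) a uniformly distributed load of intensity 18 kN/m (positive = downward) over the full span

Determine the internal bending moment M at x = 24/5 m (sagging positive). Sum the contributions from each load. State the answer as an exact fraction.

M(24/5) = 2857/50 kN·m

Load 1 — point force P=5 kN at a=2 m (b=L-a=4):
  M_1 = Pa(L-x)/L  [x>a] = 5·2·(6-(24/5))/6 = 2 kN·m
Load 2 — point force P=11 kN at a=3/2 m (b=L-a=9/2):
  M_2 = Pa(L-x)/L  [x>a] = 11·(3/2)·(6-(24/5))/6 = 33/10 kN·m
Load 3 — uniform load w=18 kN/m over full span:
  M_3 = wx(L-x)/2 = 18·(24/5)·(6-(24/5))/2 = 1296/25 kN·m
Superposition: M = Σ M_i = 2857/50 kN·m ≈ 57.140000 kN·m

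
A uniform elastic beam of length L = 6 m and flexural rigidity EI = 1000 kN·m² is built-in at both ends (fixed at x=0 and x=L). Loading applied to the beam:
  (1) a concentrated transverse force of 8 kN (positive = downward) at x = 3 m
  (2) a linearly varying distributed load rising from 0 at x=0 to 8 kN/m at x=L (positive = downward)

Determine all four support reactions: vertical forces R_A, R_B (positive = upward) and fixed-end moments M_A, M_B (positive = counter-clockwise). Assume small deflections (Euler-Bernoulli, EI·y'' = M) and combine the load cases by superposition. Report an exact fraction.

Load 1 — point force P=8 kN at a=3 m (b=L-a=3):
  R_A = Pb²(3a+b)/L³ = 8·3²·(3·3+3)/6³ = 4 kN
  M_A = Pab²/L² = 8·3·3²/6² = 6 kN·m
  R_B = Pa²(a+3b)/L³ = 8·3²·(3+3·3)/6³ = 4 kN
  M_B = -Pa²b/L² = -8·3²·3/6² = -6 kN·m
Load 2 — triangular load w₀=8 kN/m (0→w₀ over full span):
  R_A = 3w₀L/20 = 3·8·6/20 = 36/5 kN
  M_A = w₀L²/30 = 8·6²/30 = 48/5 kN·m
  R_B = 7w₀L/20 = 7·8·6/20 = 84/5 kN
  M_B = -w₀L²/20 = -8·6²/20 = -72/5 kN·m
Superposition: R_A = 56/5 kN, M_A = 78/5 kN·m, R_B = 104/5 kN, M_B = -102/5 kN·m

R_A = 56/5 kN, M_A = 78/5 kN·m, R_B = 104/5 kN, M_B = -102/5 kN·m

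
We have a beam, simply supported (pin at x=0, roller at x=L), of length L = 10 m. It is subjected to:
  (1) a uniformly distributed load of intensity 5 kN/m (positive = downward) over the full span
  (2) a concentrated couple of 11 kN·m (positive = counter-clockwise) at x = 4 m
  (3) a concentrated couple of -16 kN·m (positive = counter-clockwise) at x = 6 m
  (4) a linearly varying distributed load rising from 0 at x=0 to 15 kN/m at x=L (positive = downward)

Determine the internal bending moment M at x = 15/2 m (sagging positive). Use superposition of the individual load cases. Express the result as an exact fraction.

Load 1 — uniform load w=5 kN/m over full span:
  M_1 = wx(L-x)/2 = 5·(15/2)·(10-(15/2))/2 = 375/8 kN·m
Load 2 — applied couple M₀=11 kN·m at a=4 m (b=L-a=6):
  M_2 = M₀x/L - M₀  [x>a] = 11·(15/2)/10 - 11 = -11/4 kN·m
Load 3 — applied couple M₀=-16 kN·m at a=6 m (b=L-a=4):
  M_3 = M₀x/L - M₀  [x>a] = (-16)·(15/2)/10 - (-16) = 4 kN·m
Load 4 — triangular load w₀=15 kN/m (0→w₀ over full span):
  M_4 = w₀Lx/6 - w₀x³/(6L) = 15·10·(15/2)/6 - 15·(15/2)³/(6·10) = 2625/32 kN·m
Superposition: M = Σ M_i = 4165/32 kN·m ≈ 130.156250 kN·m

M(15/2) = 4165/32 kN·m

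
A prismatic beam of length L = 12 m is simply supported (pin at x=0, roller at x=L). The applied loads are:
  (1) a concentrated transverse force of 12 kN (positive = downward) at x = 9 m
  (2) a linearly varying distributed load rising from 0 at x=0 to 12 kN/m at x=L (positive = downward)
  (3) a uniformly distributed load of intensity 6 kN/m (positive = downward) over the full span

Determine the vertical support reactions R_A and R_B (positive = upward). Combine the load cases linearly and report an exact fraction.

R_A = 63 kN, R_B = 93 kN

Load 1 — point force P=12 kN at a=9 m (b=L-a=3):
  R_A = Pb/L = 12·3/12 = 3 kN
  R_B = Pa/L = 12·9/12 = 9 kN
Load 2 — triangular load w₀=12 kN/m (0→w₀ over full span):
  R_A = w₀L/6 = 12·12/6 = 24 kN
  R_B = w₀L/3 = 12·12/3 = 48 kN
Load 3 — uniform load w=6 kN/m over full span:
  R_A = wL/2 = 6·12/2 = 36 kN
  R_B = wL/2 = 6·12/2 = 36 kN
Superposition: R_A = 63 kN, R_B = 93 kN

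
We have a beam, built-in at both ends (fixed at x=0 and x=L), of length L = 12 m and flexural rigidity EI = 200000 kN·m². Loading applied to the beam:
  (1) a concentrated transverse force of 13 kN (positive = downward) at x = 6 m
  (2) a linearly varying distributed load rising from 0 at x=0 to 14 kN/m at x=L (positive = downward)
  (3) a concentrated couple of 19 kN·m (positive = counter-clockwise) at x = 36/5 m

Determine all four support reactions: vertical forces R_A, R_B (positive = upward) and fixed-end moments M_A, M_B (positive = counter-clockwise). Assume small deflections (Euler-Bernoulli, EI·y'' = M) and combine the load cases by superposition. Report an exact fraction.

R_A = 1699/50 kN, M_A = 4639/50 kN·m, R_B = 3151/50 kN, M_B = -5901/50 kN·m

Load 1 — point force P=13 kN at a=6 m (b=L-a=6):
  R_A = Pb²(3a+b)/L³ = 13·6²·(3·6+6)/12³ = 13/2 kN
  M_A = Pab²/L² = 13·6·6²/12² = 39/2 kN·m
  R_B = Pa²(a+3b)/L³ = 13·6²·(6+3·6)/12³ = 13/2 kN
  M_B = -Pa²b/L² = -13·6²·6/12² = -39/2 kN·m
Load 2 — triangular load w₀=14 kN/m (0→w₀ over full span):
  R_A = 3w₀L/20 = 3·14·12/20 = 126/5 kN
  M_A = w₀L²/30 = 14·12²/30 = 336/5 kN·m
  R_B = 7w₀L/20 = 7·14·12/20 = 294/5 kN
  M_B = -w₀L²/20 = -14·12²/20 = -504/5 kN·m
Load 3 — applied couple M₀=19 kN·m at a=36/5 m (b=L-a=24/5):
  R_A = 6M₀ab/L³ = 6·19·(36/5)·(24/5)/12³ = 57/25 kN
  M_A = M₀b(2a-b)/L² = 19·(24/5)·(2·(36/5)-(24/5))/12² = 152/25 kN·m
  R_B = -6M₀ab/L³ = -6·19·(36/5)·(24/5)/12³ = -57/25 kN
  M_B = M₀a(2b-a)/L² = 19·(36/5)·(2·(24/5)-(36/5))/12² = 57/25 kN·m
Superposition: R_A = 1699/50 kN, M_A = 4639/50 kN·m, R_B = 3151/50 kN, M_B = -5901/50 kN·m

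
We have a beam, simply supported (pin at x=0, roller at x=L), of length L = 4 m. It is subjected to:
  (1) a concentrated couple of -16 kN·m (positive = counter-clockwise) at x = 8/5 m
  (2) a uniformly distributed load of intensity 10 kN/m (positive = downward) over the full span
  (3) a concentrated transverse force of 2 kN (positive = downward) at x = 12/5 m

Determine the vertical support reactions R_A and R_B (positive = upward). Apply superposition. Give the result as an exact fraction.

R_A = 84/5 kN, R_B = 126/5 kN

Load 1 — applied couple M₀=-16 kN·m at a=8/5 m (b=L-a=12/5):
  R_A = M₀/L = (-16)/4 = -4 kN
  R_B = -M₀/L = -(-16)/4 = 4 kN
Load 2 — uniform load w=10 kN/m over full span:
  R_A = wL/2 = 10·4/2 = 20 kN
  R_B = wL/2 = 10·4/2 = 20 kN
Load 3 — point force P=2 kN at a=12/5 m (b=L-a=8/5):
  R_A = Pb/L = 2·(8/5)/4 = 4/5 kN
  R_B = Pa/L = 2·(12/5)/4 = 6/5 kN
Superposition: R_A = 84/5 kN, R_B = 126/5 kN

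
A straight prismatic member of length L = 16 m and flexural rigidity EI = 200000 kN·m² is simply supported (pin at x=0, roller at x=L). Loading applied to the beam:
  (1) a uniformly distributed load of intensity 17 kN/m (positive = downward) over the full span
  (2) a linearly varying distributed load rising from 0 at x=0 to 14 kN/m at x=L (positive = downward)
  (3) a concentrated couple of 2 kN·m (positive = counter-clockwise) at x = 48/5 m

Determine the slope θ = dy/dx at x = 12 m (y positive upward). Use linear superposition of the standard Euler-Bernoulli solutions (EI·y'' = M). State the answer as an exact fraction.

θ(12) = 632941/45000000 rad

Load 1 — uniform load w=17 kN/m over full span:
  θ_1 = -w(L³-6Lx²+4x³)/(24EI) = -17·(16³-6·16·12²+4·12³)/(24·200000) = 187/18750 rad
Load 2 — triangular load w₀=14 kN/m (0→w₀ over full span):
  θ_2 = -w₀(7L⁴-30L²x²+15x⁴)/(360LEI) = -14·(7·16⁴-30·16²·12²+15·12⁴)/(360·16·200000) = 9191/2250000 rad
Load 3 — applied couple M₀=2 kN·m at a=48/5 m (b=L-a=32/5):
  θ_3 = (M₀x²/(2L)-M₀(x-a)+C₁)/EI  [x>a] with C₁=M₀(3b²-L²)/(6L)=-208/75 = (2·12²/(2·16)-2·(12-(48/5))+(-208/75))/200000 = 107/15000000 rad
Superposition: θ = Σ θ_i = 632941/45000000 rad ≈ 0.014065 rad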